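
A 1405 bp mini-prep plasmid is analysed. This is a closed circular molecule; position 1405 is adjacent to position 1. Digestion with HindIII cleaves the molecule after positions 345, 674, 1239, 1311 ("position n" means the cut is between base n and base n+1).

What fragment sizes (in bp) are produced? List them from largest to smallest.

Circular molecule, 4 cuts → 4 fragments:
  674 − 345 = 329 bp
  1239 − 674 = 565 bp
  1311 − 1239 = 72 bp
  wrap: 1405 − 1311 + 345 = 439 bp
Sorted largest to smallest: 565, 439, 329, 72 bp.

565, 439, 329, 72 bp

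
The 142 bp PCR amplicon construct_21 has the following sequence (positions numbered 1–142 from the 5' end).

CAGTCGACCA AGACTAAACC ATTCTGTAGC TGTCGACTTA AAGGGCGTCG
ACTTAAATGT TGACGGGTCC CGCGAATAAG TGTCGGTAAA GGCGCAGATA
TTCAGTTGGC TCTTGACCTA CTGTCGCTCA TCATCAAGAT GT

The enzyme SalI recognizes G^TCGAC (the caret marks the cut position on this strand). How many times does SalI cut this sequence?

3

GTCGAC occurs starting at positions 3, 32, 47.
SalI cuts at 3 sites.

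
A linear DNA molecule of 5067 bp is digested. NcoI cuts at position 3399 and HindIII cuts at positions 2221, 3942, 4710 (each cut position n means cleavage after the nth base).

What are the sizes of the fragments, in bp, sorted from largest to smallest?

Combined cut positions (sorted): 2221, 3399, 3942, 4710.
Linear molecule, 4 cuts → 5 fragments:
  2221 − 0 = 2221 bp
  3399 − 2221 = 1178 bp
  3942 − 3399 = 543 bp
  4710 − 3942 = 768 bp
  5067 − 4710 = 357 bp
Sorted largest to smallest: 2221, 1178, 768, 543, 357 bp.

2221, 1178, 768, 543, 357 bp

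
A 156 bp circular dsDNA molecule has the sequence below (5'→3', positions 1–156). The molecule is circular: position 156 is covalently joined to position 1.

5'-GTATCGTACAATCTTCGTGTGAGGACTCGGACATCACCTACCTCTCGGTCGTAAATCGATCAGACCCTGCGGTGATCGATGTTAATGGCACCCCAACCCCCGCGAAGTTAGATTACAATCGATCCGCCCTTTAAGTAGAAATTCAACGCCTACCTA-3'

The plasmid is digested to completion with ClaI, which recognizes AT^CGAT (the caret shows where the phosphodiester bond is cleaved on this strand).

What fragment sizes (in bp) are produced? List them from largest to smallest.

93, 43, 20 bp

ClaI sites (ATCGAT) start at positions 55, 75, 118.
ClaI cuts after base 2 of each site, so after positions 56, 76, 119.
Circular molecule, 3 cuts → 3 fragments:
  57–76 → 20 bp
  77–119 → 43 bp
  120–156 then 1–56 → 37 + 56 = 93 bp
Sorted largest to smallest: 93, 43, 20 bp.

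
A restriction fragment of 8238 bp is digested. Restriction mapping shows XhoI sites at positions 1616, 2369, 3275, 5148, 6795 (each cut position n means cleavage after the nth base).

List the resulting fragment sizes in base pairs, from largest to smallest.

Linear molecule, 5 cuts → 6 fragments:
  1616 − 0 = 1616 bp
  2369 − 1616 = 753 bp
  3275 − 2369 = 906 bp
  5148 − 3275 = 1873 bp
  6795 − 5148 = 1647 bp
  8238 − 6795 = 1443 bp
Sorted largest to smallest: 1873, 1647, 1616, 1443, 906, 753 bp.

1873, 1647, 1616, 1443, 906, 753 bp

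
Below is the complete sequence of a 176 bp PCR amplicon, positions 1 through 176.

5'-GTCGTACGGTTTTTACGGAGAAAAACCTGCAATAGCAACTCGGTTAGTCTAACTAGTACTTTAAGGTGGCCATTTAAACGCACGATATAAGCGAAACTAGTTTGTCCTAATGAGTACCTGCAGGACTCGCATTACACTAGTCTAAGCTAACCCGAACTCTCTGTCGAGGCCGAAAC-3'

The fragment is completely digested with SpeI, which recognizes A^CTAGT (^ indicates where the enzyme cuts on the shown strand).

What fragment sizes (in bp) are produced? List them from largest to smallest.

SpeI sites (ACTAGT) start at positions 52, 96, 136.
SpeI cuts after the first base of each site, so after positions 52, 96, 136.
Linear molecule, 3 cuts → 4 fragments:
  1–52 → 52 bp
  53–96 → 44 bp
  97–136 → 40 bp
  137–176 → 40 bp
Sorted largest to smallest: 52, 44, 40, 40 bp.

52, 44, 40, 40 bp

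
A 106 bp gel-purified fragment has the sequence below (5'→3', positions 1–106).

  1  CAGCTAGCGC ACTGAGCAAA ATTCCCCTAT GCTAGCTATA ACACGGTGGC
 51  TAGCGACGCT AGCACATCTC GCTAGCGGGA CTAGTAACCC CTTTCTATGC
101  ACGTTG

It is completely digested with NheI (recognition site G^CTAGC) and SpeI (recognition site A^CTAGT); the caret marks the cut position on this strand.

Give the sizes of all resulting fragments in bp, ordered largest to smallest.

28, 26, 18, 13, 9, 9, 3 bp

NheI sites (GCTAGC) start at positions 3, 31, 49, 58, 71.
NheI cuts after the first base of each site, so after positions 3, 31, 49, 58, 71.
The SpeI site (ACTAGT) starts at position 80.
SpeI cuts after the first base of each site, so after position 80.
Combined cut positions: 3, 31, 49, 58, 71, 80.
Linear molecule, 6 cuts → 7 fragments:
  1–3 → 3 bp
  4–31 → 28 bp
  32–49 → 18 bp
  50–58 → 9 bp
  59–71 → 13 bp
  72–80 → 9 bp
  81–106 → 26 bp
Sorted largest to smallest: 28, 26, 18, 13, 9, 9, 3 bp.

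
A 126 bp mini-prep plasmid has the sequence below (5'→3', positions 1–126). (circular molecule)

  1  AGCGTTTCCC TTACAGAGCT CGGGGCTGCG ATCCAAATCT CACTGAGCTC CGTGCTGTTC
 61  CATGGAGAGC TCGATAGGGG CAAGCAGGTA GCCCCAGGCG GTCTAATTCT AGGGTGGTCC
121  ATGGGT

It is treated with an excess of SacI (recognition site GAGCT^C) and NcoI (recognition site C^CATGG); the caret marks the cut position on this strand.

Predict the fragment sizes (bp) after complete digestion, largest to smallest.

48, 29, 27, 11, 11 bp

SacI sites (GAGCTC) start at positions 16, 45, 67.
SacI cuts after base 5 of each site (before the last base), so after positions 20, 49, 71.
NcoI sites (CCATGG) start at positions 60, 119.
NcoI cuts after the first base of each site, so after positions 60, 119.
Combined cut positions: 20, 49, 60, 71, 119.
Circular molecule, 5 cuts → 5 fragments:
  21–49 → 29 bp
  50–60 → 11 bp
  61–71 → 11 bp
  72–119 → 48 bp
  120–126 then 1–20 → 7 + 20 = 27 bp
Sorted largest to smallest: 48, 29, 27, 11, 11 bp.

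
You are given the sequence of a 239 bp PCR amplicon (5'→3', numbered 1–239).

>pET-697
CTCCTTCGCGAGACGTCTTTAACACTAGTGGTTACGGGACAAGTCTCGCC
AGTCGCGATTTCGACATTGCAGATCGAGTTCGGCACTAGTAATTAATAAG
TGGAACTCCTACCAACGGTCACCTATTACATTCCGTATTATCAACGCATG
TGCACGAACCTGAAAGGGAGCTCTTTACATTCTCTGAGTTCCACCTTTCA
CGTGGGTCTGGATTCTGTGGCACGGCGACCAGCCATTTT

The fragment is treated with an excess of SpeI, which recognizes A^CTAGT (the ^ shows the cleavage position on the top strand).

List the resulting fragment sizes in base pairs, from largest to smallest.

154, 61, 24 bp

SpeI sites (ACTAGT) start at positions 24, 85.
SpeI cuts after the first base of each site, so after positions 24, 85.
Linear molecule, 2 cuts → 3 fragments:
  1–24 → 24 bp
  25–85 → 61 bp
  86–239 → 154 bp
Sorted largest to smallest: 154, 61, 24 bp.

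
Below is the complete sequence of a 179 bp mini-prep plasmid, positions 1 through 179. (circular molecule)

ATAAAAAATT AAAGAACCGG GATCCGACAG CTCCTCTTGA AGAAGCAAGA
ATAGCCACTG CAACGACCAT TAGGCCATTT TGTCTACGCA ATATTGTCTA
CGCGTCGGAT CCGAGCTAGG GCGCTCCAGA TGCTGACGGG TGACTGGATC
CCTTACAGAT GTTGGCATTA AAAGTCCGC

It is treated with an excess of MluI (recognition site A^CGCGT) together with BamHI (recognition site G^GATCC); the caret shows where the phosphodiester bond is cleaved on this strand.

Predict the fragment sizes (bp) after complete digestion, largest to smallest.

The MluI site (ACGCGT) starts at position 100.
MluI cuts after the first base of each site, so after position 100.
BamHI sites (GGATCC) start at positions 20, 107, 146.
BamHI cuts after the first base of each site, so after positions 20, 107, 146.
Combined cut positions: 20, 100, 107, 146.
Circular molecule, 4 cuts → 4 fragments:
  21–100 → 80 bp
  101–107 → 7 bp
  108–146 → 39 bp
  147–179 then 1–20 → 33 + 20 = 53 bp
Sorted largest to smallest: 80, 53, 39, 7 bp.

80, 53, 39, 7 bp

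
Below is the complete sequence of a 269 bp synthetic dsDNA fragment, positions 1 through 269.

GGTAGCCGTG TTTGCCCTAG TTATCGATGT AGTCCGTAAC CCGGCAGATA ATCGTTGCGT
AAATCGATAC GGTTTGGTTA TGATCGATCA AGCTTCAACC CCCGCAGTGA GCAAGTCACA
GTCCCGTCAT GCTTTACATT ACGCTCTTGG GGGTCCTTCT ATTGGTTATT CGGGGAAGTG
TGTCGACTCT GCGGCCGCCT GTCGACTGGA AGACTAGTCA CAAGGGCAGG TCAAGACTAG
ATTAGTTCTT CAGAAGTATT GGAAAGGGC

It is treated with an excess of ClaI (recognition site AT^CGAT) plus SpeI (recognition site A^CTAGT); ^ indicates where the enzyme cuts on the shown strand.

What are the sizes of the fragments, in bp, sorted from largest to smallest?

ClaI sites (ATCGAT) start at positions 23, 63, 83.
ClaI cuts after base 2 of each site, so after positions 24, 64, 84.
The SpeI site (ACTAGT) starts at position 213.
SpeI cuts after the first base of each site, so after position 213.
Combined cut positions: 24, 64, 84, 213.
Linear molecule, 4 cuts → 5 fragments:
  1–24 → 24 bp
  25–64 → 40 bp
  65–84 → 20 bp
  85–213 → 129 bp
  214–269 → 56 bp
Sorted largest to smallest: 129, 56, 40, 24, 20 bp.

129, 56, 40, 24, 20 bp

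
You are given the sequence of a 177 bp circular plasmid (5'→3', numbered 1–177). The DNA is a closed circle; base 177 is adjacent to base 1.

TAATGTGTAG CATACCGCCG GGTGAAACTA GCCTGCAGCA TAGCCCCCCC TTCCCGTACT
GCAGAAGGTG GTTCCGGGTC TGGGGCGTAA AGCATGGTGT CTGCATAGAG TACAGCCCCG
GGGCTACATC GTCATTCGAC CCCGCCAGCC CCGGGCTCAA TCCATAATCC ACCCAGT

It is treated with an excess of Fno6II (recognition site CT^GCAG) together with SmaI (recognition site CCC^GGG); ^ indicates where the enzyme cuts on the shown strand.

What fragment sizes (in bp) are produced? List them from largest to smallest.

Fno6II sites (CTGCAG) start at positions 33, 59.
Fno6II cuts after base 2 of each site, so after positions 34, 60.
SmaI sites (CCCGGG) start at positions 117, 150.
SmaI cuts after base 3 of each site, so after positions 119, 152.
Combined cut positions: 34, 60, 119, 152.
Circular molecule, 4 cuts → 4 fragments:
  35–60 → 26 bp
  61–119 → 59 bp
  120–152 → 33 bp
  153–177 then 1–34 → 25 + 34 = 59 bp
Sorted largest to smallest: 59, 59, 33, 26 bp.

59, 59, 33, 26 bp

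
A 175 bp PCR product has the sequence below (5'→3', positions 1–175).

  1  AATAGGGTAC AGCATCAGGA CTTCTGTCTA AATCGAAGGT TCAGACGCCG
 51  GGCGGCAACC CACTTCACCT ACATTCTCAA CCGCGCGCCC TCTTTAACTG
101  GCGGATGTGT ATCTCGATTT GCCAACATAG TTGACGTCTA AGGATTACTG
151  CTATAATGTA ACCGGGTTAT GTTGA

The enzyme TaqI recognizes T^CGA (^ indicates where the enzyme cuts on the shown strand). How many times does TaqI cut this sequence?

2

TCGA occurs starting at positions 33, 114.
TaqI cuts at 2 sites.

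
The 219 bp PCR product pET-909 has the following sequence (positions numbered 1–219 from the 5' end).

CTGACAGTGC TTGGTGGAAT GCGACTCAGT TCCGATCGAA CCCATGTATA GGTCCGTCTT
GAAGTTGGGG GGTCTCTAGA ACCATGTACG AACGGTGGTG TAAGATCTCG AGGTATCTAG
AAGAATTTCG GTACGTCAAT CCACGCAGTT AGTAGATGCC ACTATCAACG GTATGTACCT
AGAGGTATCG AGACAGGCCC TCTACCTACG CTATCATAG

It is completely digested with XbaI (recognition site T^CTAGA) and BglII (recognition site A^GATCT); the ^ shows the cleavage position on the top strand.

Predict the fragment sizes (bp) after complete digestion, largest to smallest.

XbaI sites (TCTAGA) start at positions 75, 116.
XbaI cuts after the first base of each site, so after positions 75, 116.
The BglII site (AGATCT) starts at position 103.
BglII cuts after the first base of each site, so after position 103.
Combined cut positions: 75, 103, 116.
Linear molecule, 3 cuts → 4 fragments:
  1–75 → 75 bp
  76–103 → 28 bp
  104–116 → 13 bp
  117–219 → 103 bp
Sorted largest to smallest: 103, 75, 28, 13 bp.

103, 75, 28, 13 bp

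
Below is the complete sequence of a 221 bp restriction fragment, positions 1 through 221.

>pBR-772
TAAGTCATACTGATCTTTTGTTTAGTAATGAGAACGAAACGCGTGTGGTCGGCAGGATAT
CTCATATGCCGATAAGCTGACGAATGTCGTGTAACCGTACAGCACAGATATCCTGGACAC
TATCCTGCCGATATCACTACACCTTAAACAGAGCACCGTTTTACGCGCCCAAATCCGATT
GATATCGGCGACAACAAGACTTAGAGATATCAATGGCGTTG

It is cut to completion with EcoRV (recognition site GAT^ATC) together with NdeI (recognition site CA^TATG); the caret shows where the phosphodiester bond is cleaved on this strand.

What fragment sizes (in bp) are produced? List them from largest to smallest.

58, 51, 45, 25, 23, 13, 6 bp

EcoRV sites (GATATC) start at positions 56, 107, 130, 181, 206.
EcoRV cuts after base 3 of each site, so after positions 58, 109, 132, 183, 208.
The NdeI site (CATATG) starts at position 63.
NdeI cuts after base 2 of each site, so after position 64.
Combined cut positions: 58, 64, 109, 132, 183, 208.
Linear molecule, 6 cuts → 7 fragments:
  1–58 → 58 bp
  59–64 → 6 bp
  65–109 → 45 bp
  110–132 → 23 bp
  133–183 → 51 bp
  184–208 → 25 bp
  209–221 → 13 bp
Sorted largest to smallest: 58, 51, 45, 25, 23, 13, 6 bp.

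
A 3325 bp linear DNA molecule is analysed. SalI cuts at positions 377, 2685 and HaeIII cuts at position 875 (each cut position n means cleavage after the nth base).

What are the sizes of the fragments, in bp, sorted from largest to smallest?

1810, 640, 498, 377 bp

Combined cut positions (sorted): 377, 875, 2685.
Linear molecule, 3 cuts → 4 fragments:
  377 − 0 = 377 bp
  875 − 377 = 498 bp
  2685 − 875 = 1810 bp
  3325 − 2685 = 640 bp
Sorted largest to smallest: 1810, 640, 498, 377 bp.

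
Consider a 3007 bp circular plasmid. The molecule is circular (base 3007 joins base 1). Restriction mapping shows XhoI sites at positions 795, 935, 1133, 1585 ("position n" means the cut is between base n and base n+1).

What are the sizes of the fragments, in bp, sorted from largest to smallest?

2217, 452, 198, 140 bp

Circular molecule, 4 cuts → 4 fragments:
  935 − 795 = 140 bp
  1133 − 935 = 198 bp
  1585 − 1133 = 452 bp
  wrap: 3007 − 1585 + 795 = 2217 bp
Sorted largest to smallest: 2217, 452, 198, 140 bp.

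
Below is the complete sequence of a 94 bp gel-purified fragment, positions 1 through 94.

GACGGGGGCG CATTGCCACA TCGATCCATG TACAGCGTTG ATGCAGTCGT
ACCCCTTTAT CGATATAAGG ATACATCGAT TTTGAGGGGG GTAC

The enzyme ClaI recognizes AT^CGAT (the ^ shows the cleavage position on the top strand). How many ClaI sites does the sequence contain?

ATCGAT occurs starting at positions 20, 59, 75.
ClaI cuts at 3 sites.

3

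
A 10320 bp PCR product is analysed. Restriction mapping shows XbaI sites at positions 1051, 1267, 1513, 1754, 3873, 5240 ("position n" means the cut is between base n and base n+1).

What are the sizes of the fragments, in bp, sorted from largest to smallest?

5080, 2119, 1367, 1051, 246, 241, 216 bp

Linear molecule, 6 cuts → 7 fragments:
  1051 − 0 = 1051 bp
  1267 − 1051 = 216 bp
  1513 − 1267 = 246 bp
  1754 − 1513 = 241 bp
  3873 − 1754 = 2119 bp
  5240 − 3873 = 1367 bp
  10320 − 5240 = 5080 bp
Sorted largest to smallest: 5080, 2119, 1367, 1051, 246, 241, 216 bp.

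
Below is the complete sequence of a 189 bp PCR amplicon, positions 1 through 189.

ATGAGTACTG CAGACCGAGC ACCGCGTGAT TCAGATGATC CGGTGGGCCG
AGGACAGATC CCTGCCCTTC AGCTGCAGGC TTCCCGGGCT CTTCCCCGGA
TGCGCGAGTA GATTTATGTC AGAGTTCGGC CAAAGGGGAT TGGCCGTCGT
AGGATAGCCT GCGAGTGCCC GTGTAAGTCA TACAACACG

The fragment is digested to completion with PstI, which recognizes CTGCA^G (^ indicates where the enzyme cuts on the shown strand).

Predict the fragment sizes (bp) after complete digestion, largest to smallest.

112, 65, 12 bp

PstI sites (CTGCAG) start at positions 8, 73.
PstI cuts after base 5 of each site (before the last base), so after positions 12, 77.
Linear molecule, 2 cuts → 3 fragments:
  1–12 → 12 bp
  13–77 → 65 bp
  78–189 → 112 bp
Sorted largest to smallest: 112, 65, 12 bp.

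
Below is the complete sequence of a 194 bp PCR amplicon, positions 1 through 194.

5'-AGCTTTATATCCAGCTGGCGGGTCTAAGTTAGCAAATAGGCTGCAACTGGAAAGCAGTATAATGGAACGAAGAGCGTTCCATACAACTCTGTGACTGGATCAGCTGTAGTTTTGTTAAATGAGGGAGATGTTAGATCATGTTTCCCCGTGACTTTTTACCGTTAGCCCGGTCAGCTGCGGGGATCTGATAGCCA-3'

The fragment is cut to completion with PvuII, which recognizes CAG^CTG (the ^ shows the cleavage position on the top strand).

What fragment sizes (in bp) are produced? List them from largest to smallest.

PvuII sites (CAGCTG) start at positions 12, 101, 172.
PvuII cuts after base 3 of each site, so after positions 14, 103, 174.
Linear molecule, 3 cuts → 4 fragments:
  1–14 → 14 bp
  15–103 → 89 bp
  104–174 → 71 bp
  175–194 → 20 bp
Sorted largest to smallest: 89, 71, 20, 14 bp.

89, 71, 20, 14 bp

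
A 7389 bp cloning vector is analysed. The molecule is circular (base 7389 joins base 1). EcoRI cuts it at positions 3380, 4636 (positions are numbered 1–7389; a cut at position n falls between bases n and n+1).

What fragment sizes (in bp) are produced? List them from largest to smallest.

6133, 1256 bp

Circular molecule, 2 cuts → 2 fragments:
  4636 − 3380 = 1256 bp
  wrap: 7389 − 4636 + 3380 = 6133 bp
Sorted largest to smallest: 6133, 1256 bp.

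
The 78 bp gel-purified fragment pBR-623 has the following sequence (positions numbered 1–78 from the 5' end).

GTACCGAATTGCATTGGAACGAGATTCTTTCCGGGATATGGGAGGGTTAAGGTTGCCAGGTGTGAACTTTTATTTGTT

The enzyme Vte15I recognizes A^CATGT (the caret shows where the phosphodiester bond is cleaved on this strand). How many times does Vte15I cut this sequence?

No occurrence of ACATGT is present in the sequence.
Vte15I does not cut: 0 sites.

0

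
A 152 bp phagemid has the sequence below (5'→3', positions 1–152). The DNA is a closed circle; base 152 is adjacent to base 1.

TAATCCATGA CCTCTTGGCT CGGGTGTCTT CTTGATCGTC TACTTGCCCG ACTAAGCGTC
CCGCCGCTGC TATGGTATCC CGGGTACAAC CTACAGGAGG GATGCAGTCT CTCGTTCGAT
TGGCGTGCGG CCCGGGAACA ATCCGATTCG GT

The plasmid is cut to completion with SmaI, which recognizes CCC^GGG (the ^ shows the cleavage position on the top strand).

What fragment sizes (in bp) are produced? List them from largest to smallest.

SmaI sites (CCCGGG) start at positions 79, 131.
SmaI cuts after base 3 of each site, so after positions 81, 133.
Circular molecule, 2 cuts → 2 fragments:
  82–133 → 52 bp
  134–152 then 1–81 → 19 + 81 = 100 bp
Sorted largest to smallest: 100, 52 bp.

100, 52 bp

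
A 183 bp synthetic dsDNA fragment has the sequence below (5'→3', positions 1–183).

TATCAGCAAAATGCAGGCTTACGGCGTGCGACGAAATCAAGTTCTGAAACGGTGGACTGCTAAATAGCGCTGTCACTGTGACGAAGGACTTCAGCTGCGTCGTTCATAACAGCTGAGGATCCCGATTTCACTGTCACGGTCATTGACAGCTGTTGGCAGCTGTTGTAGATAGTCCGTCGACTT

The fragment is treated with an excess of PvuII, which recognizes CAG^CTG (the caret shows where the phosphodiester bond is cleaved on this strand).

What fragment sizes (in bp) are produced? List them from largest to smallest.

94, 37, 24, 18, 10 bp

PvuII sites (CAGCTG) start at positions 92, 110, 147, 157.
PvuII cuts after base 3 of each site, so after positions 94, 112, 149, 159.
Linear molecule, 4 cuts → 5 fragments:
  1–94 → 94 bp
  95–112 → 18 bp
  113–149 → 37 bp
  150–159 → 10 bp
  160–183 → 24 bp
Sorted largest to smallest: 94, 37, 24, 18, 10 bp.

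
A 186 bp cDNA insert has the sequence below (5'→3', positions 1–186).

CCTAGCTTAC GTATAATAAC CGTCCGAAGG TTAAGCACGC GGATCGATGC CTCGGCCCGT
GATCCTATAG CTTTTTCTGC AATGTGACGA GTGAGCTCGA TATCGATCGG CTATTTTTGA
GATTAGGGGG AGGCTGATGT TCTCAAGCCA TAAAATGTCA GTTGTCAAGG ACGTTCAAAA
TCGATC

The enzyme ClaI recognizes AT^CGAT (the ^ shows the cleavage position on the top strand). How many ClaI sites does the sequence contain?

3

ATCGAT occurs starting at positions 43, 102, 180.
ClaI cuts at 3 sites.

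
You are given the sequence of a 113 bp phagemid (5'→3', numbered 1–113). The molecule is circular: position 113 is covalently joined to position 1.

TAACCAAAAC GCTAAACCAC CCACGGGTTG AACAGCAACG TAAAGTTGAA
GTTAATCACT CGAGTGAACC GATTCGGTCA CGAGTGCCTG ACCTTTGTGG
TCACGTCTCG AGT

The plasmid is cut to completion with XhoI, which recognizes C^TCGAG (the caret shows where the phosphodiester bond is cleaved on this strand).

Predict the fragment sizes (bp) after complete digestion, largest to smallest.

XhoI sites (CTCGAG) start at positions 59, 107.
XhoI cuts after the first base of each site, so after positions 59, 107.
Circular molecule, 2 cuts → 2 fragments:
  60–107 → 48 bp
  108–113 then 1–59 → 6 + 59 = 65 bp
Sorted largest to smallest: 65, 48 bp.

65, 48 bp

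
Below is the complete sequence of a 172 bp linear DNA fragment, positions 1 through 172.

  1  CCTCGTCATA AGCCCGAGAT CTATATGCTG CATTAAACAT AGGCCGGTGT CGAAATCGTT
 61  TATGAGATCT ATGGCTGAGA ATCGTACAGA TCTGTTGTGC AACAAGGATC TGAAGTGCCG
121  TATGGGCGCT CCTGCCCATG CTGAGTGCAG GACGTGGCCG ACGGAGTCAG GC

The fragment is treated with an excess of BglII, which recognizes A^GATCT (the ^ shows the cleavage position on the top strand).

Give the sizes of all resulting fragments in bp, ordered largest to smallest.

BglII sites (AGATCT) start at positions 17, 65, 88.
BglII cuts after the first base of each site, so after positions 17, 65, 88.
Linear molecule, 3 cuts → 4 fragments:
  1–17 → 17 bp
  18–65 → 48 bp
  66–88 → 23 bp
  89–172 → 84 bp
Sorted largest to smallest: 84, 48, 23, 17 bp.

84, 48, 23, 17 bp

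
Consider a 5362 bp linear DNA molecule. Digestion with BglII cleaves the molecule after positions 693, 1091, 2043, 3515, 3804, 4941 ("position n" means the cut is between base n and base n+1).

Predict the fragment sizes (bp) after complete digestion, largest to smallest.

1472, 1137, 952, 693, 421, 398, 289 bp

Linear molecule, 6 cuts → 7 fragments:
  693 − 0 = 693 bp
  1091 − 693 = 398 bp
  2043 − 1091 = 952 bp
  3515 − 2043 = 1472 bp
  3804 − 3515 = 289 bp
  4941 − 3804 = 1137 bp
  5362 − 4941 = 421 bp
Sorted largest to smallest: 1472, 1137, 952, 693, 421, 398, 289 bp.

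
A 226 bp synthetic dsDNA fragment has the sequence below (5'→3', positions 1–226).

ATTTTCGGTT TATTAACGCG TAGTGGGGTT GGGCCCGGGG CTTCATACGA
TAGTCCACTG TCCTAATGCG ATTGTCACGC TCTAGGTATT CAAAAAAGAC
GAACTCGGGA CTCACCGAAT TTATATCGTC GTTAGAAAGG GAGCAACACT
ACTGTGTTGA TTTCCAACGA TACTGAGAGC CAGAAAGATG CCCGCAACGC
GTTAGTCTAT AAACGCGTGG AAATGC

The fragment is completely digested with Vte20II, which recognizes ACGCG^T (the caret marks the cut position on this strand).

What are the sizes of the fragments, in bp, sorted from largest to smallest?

181, 20, 16, 9 bp

Vte20II sites (ACGCGT) start at positions 16, 197, 213.
Vte20II cuts after base 5 of each site (before the last base), so after positions 20, 201, 217.
Linear molecule, 3 cuts → 4 fragments:
  1–20 → 20 bp
  21–201 → 181 bp
  202–217 → 16 bp
  218–226 → 9 bp
Sorted largest to smallest: 181, 20, 16, 9 bp.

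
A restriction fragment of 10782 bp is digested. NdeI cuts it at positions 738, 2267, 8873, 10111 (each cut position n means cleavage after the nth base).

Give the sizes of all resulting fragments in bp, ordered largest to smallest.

Linear molecule, 4 cuts → 5 fragments:
  738 − 0 = 738 bp
  2267 − 738 = 1529 bp
  8873 − 2267 = 6606 bp
  10111 − 8873 = 1238 bp
  10782 − 10111 = 671 bp
Sorted largest to smallest: 6606, 1529, 1238, 738, 671 bp.

6606, 1529, 1238, 738, 671 bp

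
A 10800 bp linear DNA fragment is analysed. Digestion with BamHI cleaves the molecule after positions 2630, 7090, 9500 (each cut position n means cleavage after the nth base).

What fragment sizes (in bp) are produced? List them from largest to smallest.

Linear molecule, 3 cuts → 4 fragments:
  2630 − 0 = 2630 bp
  7090 − 2630 = 4460 bp
  9500 − 7090 = 2410 bp
  10800 − 9500 = 1300 bp
Sorted largest to smallest: 4460, 2630, 2410, 1300 bp.

4460, 2630, 2410, 1300 bp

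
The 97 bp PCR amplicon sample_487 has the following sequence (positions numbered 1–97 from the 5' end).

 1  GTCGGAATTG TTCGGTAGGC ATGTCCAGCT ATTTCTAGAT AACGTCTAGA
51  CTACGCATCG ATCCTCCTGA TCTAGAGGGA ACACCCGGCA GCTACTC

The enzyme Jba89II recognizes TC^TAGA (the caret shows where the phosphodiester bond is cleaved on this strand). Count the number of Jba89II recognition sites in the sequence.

TCTAGA occurs starting at positions 34, 45, 71.
Jba89II cuts at 3 sites.

3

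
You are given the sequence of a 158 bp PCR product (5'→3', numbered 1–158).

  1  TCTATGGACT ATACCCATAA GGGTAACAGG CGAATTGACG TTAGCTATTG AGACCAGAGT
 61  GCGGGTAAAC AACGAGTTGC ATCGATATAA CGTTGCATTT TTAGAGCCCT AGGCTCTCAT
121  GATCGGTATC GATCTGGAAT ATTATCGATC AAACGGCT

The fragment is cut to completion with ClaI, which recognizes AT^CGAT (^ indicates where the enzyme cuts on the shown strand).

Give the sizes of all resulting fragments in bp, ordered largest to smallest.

82, 47, 16, 13 bp

ClaI sites (ATCGAT) start at positions 81, 128, 144.
ClaI cuts after base 2 of each site, so after positions 82, 129, 145.
Linear molecule, 3 cuts → 4 fragments:
  1–82 → 82 bp
  83–129 → 47 bp
  130–145 → 16 bp
  146–158 → 13 bp
Sorted largest to smallest: 82, 47, 16, 13 bp.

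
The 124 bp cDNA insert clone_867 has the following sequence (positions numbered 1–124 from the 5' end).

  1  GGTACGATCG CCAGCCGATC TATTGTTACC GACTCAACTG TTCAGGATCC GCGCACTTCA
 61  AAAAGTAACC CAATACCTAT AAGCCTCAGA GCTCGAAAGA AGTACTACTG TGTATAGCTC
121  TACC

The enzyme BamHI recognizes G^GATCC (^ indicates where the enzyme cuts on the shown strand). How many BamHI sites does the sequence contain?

GGATCC occurs starting at position 45.
BamHI cuts at 1 site.

1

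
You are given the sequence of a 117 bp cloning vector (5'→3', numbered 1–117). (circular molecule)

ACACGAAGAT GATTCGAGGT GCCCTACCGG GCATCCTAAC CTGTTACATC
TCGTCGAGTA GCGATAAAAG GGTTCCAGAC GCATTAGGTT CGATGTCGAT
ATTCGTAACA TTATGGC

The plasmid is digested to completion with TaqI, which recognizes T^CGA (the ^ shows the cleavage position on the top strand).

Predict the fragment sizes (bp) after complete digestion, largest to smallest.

40, 36, 35, 6 bp

TaqI sites (TCGA) start at positions 14, 54, 90, 96.
TaqI cuts after the first base of each site, so after positions 14, 54, 90, 96.
Circular molecule, 4 cuts → 4 fragments:
  15–54 → 40 bp
  55–90 → 36 bp
  91–96 → 6 bp
  97–117 then 1–14 → 21 + 14 = 35 bp
Sorted largest to smallest: 40, 36, 35, 6 bp.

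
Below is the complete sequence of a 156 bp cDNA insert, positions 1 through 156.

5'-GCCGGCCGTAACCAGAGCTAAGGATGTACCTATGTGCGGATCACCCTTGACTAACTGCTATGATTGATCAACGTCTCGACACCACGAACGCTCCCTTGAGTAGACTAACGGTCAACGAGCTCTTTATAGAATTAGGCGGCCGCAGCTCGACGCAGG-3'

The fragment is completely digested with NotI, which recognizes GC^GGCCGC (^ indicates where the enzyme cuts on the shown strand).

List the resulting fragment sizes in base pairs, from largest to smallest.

The NotI site (GCGGCCGC) starts at position 136.
NotI cuts after base 2 of each site, so after position 137.
Linear molecule, 1 cut → 2 fragments:
  1–137 → 137 bp
  138–156 → 19 bp
Sorted largest to smallest: 137, 19 bp.

137, 19 bp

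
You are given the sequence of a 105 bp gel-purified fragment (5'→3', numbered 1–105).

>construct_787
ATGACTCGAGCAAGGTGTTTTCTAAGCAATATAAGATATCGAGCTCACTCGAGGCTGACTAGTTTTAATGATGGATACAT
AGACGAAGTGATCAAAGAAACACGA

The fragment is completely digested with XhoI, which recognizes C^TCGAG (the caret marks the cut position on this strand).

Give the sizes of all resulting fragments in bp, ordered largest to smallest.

57, 43, 5 bp

XhoI sites (CTCGAG) start at positions 5, 48.
XhoI cuts after the first base of each site, so after positions 5, 48.
Linear molecule, 2 cuts → 3 fragments:
  1–5 → 5 bp
  6–48 → 43 bp
  49–105 → 57 bp
Sorted largest to smallest: 57, 43, 5 bp.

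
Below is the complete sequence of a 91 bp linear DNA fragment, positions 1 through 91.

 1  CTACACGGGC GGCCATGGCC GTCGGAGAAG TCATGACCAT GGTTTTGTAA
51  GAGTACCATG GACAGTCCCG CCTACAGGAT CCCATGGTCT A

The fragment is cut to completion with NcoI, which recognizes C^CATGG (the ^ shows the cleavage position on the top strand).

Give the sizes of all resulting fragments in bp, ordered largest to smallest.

26, 24, 19, 13, 9 bp

NcoI sites (CCATGG) start at positions 13, 37, 56, 82.
NcoI cuts after the first base of each site, so after positions 13, 37, 56, 82.
Linear molecule, 4 cuts → 5 fragments:
  1–13 → 13 bp
  14–37 → 24 bp
  38–56 → 19 bp
  57–82 → 26 bp
  83–91 → 9 bp
Sorted largest to smallest: 26, 24, 19, 13, 9 bp.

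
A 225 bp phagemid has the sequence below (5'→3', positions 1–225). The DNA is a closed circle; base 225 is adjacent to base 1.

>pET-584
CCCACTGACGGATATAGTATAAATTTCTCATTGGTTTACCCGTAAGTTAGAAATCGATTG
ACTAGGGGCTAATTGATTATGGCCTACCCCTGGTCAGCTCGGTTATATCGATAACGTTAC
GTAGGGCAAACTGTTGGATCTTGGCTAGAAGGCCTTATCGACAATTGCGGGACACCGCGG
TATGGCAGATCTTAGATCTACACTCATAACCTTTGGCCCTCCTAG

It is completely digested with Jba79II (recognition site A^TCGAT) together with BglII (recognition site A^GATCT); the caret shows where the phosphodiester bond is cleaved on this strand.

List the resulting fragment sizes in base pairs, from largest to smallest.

Jba79II sites (ATCGAT) start at positions 53, 107.
Jba79II cuts after the first base of each site, so after positions 53, 107.
BglII sites (AGATCT) start at positions 187, 194.
BglII cuts after the first base of each site, so after positions 187, 194.
Combined cut positions: 53, 107, 187, 194.
Circular molecule, 4 cuts → 4 fragments:
  54–107 → 54 bp
  108–187 → 80 bp
  188–194 → 7 bp
  195–225 then 1–53 → 31 + 53 = 84 bp
Sorted largest to smallest: 84, 80, 54, 7 bp.

84, 80, 54, 7 bp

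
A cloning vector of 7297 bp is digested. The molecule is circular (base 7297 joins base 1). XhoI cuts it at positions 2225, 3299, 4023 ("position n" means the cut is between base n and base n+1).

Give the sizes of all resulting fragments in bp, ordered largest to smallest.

5499, 1074, 724 bp

Circular molecule, 3 cuts → 3 fragments:
  3299 − 2225 = 1074 bp
  4023 − 3299 = 724 bp
  wrap: 7297 − 4023 + 2225 = 5499 bp
Sorted largest to smallest: 5499, 1074, 724 bp.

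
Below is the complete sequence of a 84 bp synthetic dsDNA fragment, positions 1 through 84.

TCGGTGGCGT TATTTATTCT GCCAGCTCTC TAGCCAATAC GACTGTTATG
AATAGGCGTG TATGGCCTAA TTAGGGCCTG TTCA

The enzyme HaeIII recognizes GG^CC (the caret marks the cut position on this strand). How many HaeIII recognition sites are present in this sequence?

2

GGCC occurs starting at positions 64, 75.
HaeIII cuts at 2 sites.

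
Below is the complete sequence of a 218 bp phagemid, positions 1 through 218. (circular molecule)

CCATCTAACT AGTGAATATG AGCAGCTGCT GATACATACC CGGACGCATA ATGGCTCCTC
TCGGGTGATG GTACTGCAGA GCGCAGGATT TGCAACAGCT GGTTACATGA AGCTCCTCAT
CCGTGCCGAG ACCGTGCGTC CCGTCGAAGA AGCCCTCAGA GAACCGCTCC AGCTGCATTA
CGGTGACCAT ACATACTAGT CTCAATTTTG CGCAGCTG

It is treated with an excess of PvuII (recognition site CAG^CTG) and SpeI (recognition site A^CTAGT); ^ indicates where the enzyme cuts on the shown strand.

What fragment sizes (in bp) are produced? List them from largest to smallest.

PvuII sites (CAGCTG) start at positions 23, 96, 170, 213.
PvuII cuts after base 3 of each site, so after positions 25, 98, 172, 215.
SpeI sites (ACTAGT) start at positions 8, 195.
SpeI cuts after the first base of each site, so after positions 8, 195.
Combined cut positions: 8, 25, 98, 172, 195, 215.
Circular molecule, 6 cuts → 6 fragments:
  9–25 → 17 bp
  26–98 → 73 bp
  99–172 → 74 bp
  173–195 → 23 bp
  196–215 → 20 bp
  216–218 then 1–8 → 3 + 8 = 11 bp
Sorted largest to smallest: 74, 73, 23, 20, 17, 11 bp.

74, 73, 23, 20, 17, 11 bp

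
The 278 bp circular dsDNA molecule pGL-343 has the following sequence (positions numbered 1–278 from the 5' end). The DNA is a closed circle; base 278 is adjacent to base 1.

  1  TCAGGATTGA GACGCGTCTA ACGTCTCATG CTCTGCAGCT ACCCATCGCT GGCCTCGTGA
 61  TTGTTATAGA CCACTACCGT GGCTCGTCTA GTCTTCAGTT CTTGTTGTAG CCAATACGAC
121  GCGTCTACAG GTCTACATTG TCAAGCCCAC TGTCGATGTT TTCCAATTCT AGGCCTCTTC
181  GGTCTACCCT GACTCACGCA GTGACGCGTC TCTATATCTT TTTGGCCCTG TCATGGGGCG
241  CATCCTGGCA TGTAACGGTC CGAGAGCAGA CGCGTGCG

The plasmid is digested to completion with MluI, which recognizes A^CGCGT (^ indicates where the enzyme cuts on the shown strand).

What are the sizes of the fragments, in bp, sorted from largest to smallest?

MluI sites (ACGCGT) start at positions 12, 119, 204, 270.
MluI cuts after the first base of each site, so after positions 12, 119, 204, 270.
Circular molecule, 4 cuts → 4 fragments:
  13–119 → 107 bp
  120–204 → 85 bp
  205–270 → 66 bp
  271–278 then 1–12 → 8 + 12 = 20 bp
Sorted largest to smallest: 107, 85, 66, 20 bp.

107, 85, 66, 20 bp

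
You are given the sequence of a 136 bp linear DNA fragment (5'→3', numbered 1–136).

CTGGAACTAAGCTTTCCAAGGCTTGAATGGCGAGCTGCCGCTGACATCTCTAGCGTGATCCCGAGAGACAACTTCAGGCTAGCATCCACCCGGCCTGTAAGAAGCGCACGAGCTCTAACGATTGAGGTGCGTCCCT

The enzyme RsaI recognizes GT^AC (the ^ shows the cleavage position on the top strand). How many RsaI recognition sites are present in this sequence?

No occurrence of GTAC is present in the sequence.
RsaI does not cut: 0 sites.

0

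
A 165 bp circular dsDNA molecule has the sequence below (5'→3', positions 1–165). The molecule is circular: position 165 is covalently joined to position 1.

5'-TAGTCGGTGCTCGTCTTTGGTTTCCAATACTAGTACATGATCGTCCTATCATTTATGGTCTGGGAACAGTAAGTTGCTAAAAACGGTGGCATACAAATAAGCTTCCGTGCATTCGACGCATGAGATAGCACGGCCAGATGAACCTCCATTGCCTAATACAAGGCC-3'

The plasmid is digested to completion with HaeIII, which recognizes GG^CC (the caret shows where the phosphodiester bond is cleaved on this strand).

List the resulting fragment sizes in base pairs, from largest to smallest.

HaeIII sites (GGCC) start at positions 132, 162.
HaeIII cuts after base 2 of each site, so after positions 133, 163.
Circular molecule, 2 cuts → 2 fragments:
  134–163 → 30 bp
  164–165 then 1–133 → 2 + 133 = 135 bp
Sorted largest to smallest: 135, 30 bp.

135, 30 bp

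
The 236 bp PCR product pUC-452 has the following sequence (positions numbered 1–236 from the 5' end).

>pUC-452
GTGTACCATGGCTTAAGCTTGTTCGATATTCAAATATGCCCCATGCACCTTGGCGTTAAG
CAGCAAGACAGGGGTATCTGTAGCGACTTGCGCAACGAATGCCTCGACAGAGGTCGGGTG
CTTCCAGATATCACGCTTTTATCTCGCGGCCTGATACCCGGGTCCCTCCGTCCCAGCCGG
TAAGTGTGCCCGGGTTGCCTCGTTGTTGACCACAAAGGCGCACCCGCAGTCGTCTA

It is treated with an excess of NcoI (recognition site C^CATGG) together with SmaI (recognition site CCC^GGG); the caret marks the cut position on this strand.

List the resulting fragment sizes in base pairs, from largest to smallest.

The NcoI site (CCATGG) starts at position 6.
NcoI cuts after the first base of each site, so after position 6.
SmaI sites (CCCGGG) start at positions 157, 189.
SmaI cuts after base 3 of each site, so after positions 159, 191.
Combined cut positions: 6, 159, 191.
Linear molecule, 3 cuts → 4 fragments:
  1–6 → 6 bp
  7–159 → 153 bp
  160–191 → 32 bp
  192–236 → 45 bp
Sorted largest to smallest: 153, 45, 32, 6 bp.

153, 45, 32, 6 bp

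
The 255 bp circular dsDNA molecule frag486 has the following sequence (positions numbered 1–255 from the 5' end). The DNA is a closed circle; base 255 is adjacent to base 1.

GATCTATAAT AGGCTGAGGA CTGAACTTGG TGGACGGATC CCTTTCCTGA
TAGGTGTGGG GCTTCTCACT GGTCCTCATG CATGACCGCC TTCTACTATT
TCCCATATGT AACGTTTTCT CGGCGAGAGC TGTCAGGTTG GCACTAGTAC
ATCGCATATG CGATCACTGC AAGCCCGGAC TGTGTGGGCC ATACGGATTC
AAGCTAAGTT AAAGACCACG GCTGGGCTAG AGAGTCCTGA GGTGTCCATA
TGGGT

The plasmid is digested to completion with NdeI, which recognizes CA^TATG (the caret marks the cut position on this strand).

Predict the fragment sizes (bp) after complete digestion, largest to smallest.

112, 92, 51 bp

NdeI sites (CATATG) start at positions 104, 155, 247.
NdeI cuts after base 2 of each site, so after positions 105, 156, 248.
Circular molecule, 3 cuts → 3 fragments:
  106–156 → 51 bp
  157–248 → 92 bp
  249–255 then 1–105 → 7 + 105 = 112 bp
Sorted largest to smallest: 112, 92, 51 bp.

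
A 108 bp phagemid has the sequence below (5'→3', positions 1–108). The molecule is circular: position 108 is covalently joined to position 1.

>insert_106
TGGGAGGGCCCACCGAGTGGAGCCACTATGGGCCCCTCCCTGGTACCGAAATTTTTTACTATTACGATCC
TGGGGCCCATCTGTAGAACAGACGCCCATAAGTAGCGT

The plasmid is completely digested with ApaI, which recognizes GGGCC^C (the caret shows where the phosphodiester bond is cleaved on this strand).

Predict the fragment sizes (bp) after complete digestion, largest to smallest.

ApaI sites (GGGCCC) start at positions 6, 30, 73.
ApaI cuts after base 5 of each site (before the last base), so after positions 10, 34, 77.
Circular molecule, 3 cuts → 3 fragments:
  11–34 → 24 bp
  35–77 → 43 bp
  78–108 then 1–10 → 31 + 10 = 41 bp
Sorted largest to smallest: 43, 41, 24 bp.

43, 41, 24 bp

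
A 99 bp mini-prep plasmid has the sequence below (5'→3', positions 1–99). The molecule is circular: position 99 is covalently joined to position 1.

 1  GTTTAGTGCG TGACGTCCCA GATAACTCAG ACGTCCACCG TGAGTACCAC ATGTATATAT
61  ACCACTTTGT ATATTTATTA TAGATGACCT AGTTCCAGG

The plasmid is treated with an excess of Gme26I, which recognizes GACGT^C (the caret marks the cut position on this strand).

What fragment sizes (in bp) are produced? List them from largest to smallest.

Gme26I sites (GACGTC) start at positions 12, 30.
Gme26I cuts after base 5 of each site (before the last base), so after positions 16, 34.
Circular molecule, 2 cuts → 2 fragments:
  17–34 → 18 bp
  35–99 then 1–16 → 65 + 16 = 81 bp
Sorted largest to smallest: 81, 18 bp.

81, 18 bp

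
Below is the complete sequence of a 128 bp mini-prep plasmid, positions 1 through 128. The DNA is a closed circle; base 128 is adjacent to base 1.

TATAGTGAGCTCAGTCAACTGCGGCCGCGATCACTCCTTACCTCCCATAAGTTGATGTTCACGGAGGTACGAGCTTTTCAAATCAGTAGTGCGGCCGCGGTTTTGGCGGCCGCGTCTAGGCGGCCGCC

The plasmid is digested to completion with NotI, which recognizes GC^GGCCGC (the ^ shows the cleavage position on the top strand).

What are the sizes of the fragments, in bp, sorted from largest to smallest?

70, 29, 15, 14 bp

NotI sites (GCGGCCGC) start at positions 21, 91, 106, 120.
NotI cuts after base 2 of each site, so after positions 22, 92, 107, 121.
Circular molecule, 4 cuts → 4 fragments:
  23–92 → 70 bp
  93–107 → 15 bp
  108–121 → 14 bp
  122–128 then 1–22 → 7 + 22 = 29 bp
Sorted largest to smallest: 70, 29, 15, 14 bp.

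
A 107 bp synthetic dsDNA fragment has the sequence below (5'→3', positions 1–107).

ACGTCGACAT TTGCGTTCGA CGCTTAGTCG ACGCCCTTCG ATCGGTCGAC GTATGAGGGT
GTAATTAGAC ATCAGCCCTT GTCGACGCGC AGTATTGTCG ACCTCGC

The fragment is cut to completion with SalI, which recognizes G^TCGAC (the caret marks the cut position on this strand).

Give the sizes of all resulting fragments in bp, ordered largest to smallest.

36, 24, 18, 16, 10, 3 bp

SalI sites (GTCGAC) start at positions 3, 27, 45, 81, 97.
SalI cuts after the first base of each site, so after positions 3, 27, 45, 81, 97.
Linear molecule, 5 cuts → 6 fragments:
  1–3 → 3 bp
  4–27 → 24 bp
  28–45 → 18 bp
  46–81 → 36 bp
  82–97 → 16 bp
  98–107 → 10 bp
Sorted largest to smallest: 36, 24, 18, 16, 10, 3 bp.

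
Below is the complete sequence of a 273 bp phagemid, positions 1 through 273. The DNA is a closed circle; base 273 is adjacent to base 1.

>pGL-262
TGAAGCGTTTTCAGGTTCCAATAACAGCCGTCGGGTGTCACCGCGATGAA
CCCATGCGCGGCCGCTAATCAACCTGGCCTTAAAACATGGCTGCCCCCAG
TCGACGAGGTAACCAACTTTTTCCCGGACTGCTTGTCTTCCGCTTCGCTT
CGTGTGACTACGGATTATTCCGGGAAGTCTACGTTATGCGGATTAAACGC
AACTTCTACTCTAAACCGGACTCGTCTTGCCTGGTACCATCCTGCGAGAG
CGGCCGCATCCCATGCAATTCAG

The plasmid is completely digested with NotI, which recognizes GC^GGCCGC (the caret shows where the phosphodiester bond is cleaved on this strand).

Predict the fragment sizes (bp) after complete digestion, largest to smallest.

192, 81 bp

NotI sites (GCGGCCGC) start at positions 58, 250.
NotI cuts after base 2 of each site, so after positions 59, 251.
Circular molecule, 2 cuts → 2 fragments:
  60–251 → 192 bp
  252–273 then 1–59 → 22 + 59 = 81 bp
Sorted largest to smallest: 192, 81 bp.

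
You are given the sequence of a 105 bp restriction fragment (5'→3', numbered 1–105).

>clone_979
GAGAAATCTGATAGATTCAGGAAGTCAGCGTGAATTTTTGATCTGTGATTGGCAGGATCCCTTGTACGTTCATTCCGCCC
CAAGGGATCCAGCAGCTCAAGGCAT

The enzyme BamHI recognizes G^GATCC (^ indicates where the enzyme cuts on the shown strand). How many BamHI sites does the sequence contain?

GGATCC occurs starting at positions 55, 85.
BamHI cuts at 2 sites.

2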